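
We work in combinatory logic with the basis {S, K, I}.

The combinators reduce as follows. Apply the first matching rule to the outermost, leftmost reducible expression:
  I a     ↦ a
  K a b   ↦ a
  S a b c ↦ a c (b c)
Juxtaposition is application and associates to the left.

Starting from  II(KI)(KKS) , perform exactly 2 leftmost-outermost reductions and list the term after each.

  start: II(KI)(KKS)
  [1] I(KI)(KKS)
  [2] KI(KKS)

Answer: after 2 steps: KI(KKS)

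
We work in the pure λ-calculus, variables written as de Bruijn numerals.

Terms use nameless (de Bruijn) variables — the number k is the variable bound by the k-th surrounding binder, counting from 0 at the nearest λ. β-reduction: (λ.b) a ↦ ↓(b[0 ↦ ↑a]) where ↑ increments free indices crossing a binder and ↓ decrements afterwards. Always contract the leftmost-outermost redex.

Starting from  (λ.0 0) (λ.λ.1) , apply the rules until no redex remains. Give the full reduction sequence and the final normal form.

  start: (λ.0 0) (λ.λ.1)
  →1  (λ.λ.1) (λ.λ.1)
  →2  λ.λ.λ.1

Answer: normal form = λ.λ.λ.1  (in 2 steps)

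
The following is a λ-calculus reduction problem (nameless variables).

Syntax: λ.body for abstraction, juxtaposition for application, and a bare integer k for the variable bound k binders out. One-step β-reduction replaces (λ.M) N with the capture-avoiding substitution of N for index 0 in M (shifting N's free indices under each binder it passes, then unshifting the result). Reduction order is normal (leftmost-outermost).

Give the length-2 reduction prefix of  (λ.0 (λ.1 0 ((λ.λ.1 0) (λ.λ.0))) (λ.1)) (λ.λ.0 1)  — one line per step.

  start: (λ.0 (λ.1 0 ((λ.λ.1 0) (λ.λ.0))) (λ.1)) (λ.λ.0 1)
  [1] (λ.λ.0 1) (λ.(λ.λ.0 1) 0 ((λ.λ.1 0) (λ.λ.0))) (λ.λ.λ.0 1)
  [2] (λ.0 (λ.(λ.λ.0 1) 0 ((λ.λ.1 0) (λ.λ.0)))) (λ.λ.λ.0 1)

Answer: after 2 steps: (λ.0 (λ.(λ.λ.0 1) 0 ((λ.λ.1 0) (λ.λ.0)))) (λ.λ.λ.0 1)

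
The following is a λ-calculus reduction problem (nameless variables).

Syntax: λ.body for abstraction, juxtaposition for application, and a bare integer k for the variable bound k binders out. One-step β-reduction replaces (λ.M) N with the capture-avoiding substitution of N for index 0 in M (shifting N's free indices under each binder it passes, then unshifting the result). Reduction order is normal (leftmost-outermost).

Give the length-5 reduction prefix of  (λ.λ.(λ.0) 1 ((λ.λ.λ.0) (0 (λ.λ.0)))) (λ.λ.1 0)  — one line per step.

Answer: after 5 steps: λ.λ.λ.0

Reduction:
  start: (λ.λ.(λ.0) 1 ((λ.λ.λ.0) (0 (λ.λ.0)))) (λ.λ.1 0)
  [1] λ.(λ.0) (λ.λ.1 0) ((λ.λ.λ.0) (0 (λ.λ.0)))
  [2] λ.(λ.λ.1 0) ((λ.λ.λ.0) (0 (λ.λ.0)))
  [3] λ.λ.(λ.λ.λ.0) (1 (λ.λ.0)) 0
  [4] λ.λ.(λ.λ.0) 0
  [5] λ.λ.λ.0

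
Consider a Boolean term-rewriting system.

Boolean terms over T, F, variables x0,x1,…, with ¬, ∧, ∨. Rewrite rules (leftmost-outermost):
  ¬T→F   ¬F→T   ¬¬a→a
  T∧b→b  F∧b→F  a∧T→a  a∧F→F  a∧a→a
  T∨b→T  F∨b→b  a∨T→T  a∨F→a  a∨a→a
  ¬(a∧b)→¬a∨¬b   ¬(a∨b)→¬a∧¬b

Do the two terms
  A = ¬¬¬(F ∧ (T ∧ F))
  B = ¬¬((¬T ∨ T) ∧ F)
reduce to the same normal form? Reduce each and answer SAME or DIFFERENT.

Answer: DIFFERENT — A ⇓ T, B ⇓ F

Working:
Term A:
  start: ¬¬¬(F ∧ (T ∧ F))
  [1] ¬(F ∧ (T ∧ F))
  [2] ¬F ∨ ¬(T ∧ F)
  [3] T ∨ ¬(T ∧ F)
  [4] T

Term B:
  start: ¬¬((¬T ∨ T) ∧ F)
  [1] (¬T ∨ T) ∧ F
  [2] F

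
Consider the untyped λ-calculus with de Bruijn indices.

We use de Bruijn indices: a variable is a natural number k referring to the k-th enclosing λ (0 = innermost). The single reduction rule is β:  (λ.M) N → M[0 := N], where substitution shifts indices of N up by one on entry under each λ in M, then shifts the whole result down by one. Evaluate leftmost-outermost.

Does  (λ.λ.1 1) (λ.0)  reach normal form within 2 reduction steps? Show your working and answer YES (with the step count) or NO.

  start: (λ.λ.1 1) (λ.0)
  step 1: λ.(λ.0) (λ.0)
  step 2: λ.λ.0

Answer: YES — reaches normal form λ.λ.0 in 2 ≤ 2 steps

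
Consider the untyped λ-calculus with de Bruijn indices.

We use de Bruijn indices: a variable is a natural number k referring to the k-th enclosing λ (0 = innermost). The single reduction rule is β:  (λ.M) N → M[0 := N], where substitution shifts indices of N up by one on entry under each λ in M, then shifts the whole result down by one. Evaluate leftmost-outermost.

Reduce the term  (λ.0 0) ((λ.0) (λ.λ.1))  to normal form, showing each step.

  start: (λ.0 0) ((λ.0) (λ.λ.1))
  [1] (λ.0) (λ.λ.1) ((λ.0) (λ.λ.1))
  [2] (λ.λ.1) ((λ.0) (λ.λ.1))
  [3] λ.(λ.0) (λ.λ.1)
  [4] λ.λ.λ.1

Answer: normal form = λ.λ.λ.1  (in 4 steps)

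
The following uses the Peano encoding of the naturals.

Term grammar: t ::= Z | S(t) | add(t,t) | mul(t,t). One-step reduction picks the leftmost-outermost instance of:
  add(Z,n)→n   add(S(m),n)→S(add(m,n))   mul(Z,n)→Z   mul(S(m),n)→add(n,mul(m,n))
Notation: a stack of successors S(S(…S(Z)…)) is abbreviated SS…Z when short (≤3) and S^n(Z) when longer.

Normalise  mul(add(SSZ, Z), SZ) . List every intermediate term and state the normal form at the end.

Answer: normal form = SSZ  (in 10 steps)

Reduction:
  start: mul(add(SSZ, Z), SZ)
  [1] mul(S(add(SZ, Z)), SZ)
  [2] add(SZ, mul(add(SZ, Z), SZ))
  [3] S(add(Z, mul(add(SZ, Z), SZ)))
  [4] S(mul(add(SZ, Z), SZ))
  [5] S(mul(S(add(Z, Z)), SZ))
  [6] S(add(SZ, mul(add(Z, Z), SZ)))
  [7] S(S(add(Z, mul(add(Z, Z), SZ))))
  [8] S(S(mul(add(Z, Z), SZ)))
  [9] S(S(mul(Z, SZ)))
  [10] SSZ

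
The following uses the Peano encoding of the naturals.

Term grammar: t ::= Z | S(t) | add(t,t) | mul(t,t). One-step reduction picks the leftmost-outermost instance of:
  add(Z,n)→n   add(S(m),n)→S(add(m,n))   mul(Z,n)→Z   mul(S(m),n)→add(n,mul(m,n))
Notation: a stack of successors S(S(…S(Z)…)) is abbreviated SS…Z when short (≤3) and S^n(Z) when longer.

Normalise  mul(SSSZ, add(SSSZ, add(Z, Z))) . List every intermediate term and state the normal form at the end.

  start: mul(SSSZ, add(SSSZ, add(Z, Z)))
  step 1: add(add(SSSZ, add(Z, Z)), mul(SSZ, add(SSSZ, add(Z, Z))))
  step 2: add(S(add(SSZ, add(Z, Z))), mul(SSZ, add(SSSZ, add(Z, Z))))
  step 3: S(add(add(SSZ, add(Z, Z)), mul(SSZ, add(SSSZ, add(Z, Z)))))
  step 4: S(add(S(add(SZ, add(Z, Z))), mul(SSZ, add(SSSZ, add(Z, Z)))))
  step 5: S(S(add(add(SZ, add(Z, Z)), mul(SSZ, add(SSSZ, add(Z, Z))))))
  step 6: S(S(add(S(add(Z, add(Z, Z))), mul(SSZ, add(SSSZ, add(Z, Z))))))
  step 7: S(S(S(add(add(Z, add(Z, Z)), mul(SSZ, add(SSSZ, add(Z, Z)))))))
  step 8: S(S(S(add(add(Z, Z), mul(SSZ, add(SSSZ, add(Z, Z)))))))
  step 9: S(S(S(add(Z, mul(SSZ, add(SSSZ, add(Z, Z)))))))
  step 10: S(S(S(mul(SSZ, add(SSSZ, add(Z, Z))))))
  step 11: S(S(S(add(add(SSSZ, add(Z, Z)), mul(SZ, add(SSSZ, add(Z, Z)))))))
  step 12: S(S(S(add(S(add(SSZ, add(Z, Z))), mul(SZ, add(SSSZ, add(Z, Z)))))))
  step 13: S(S(S(S(add(add(SSZ, add(Z, Z)), mul(SZ, add(SSSZ, add(Z, Z))))))))
  step 14: S(S(S(S(add(S(add(SZ, add(Z, Z))), mul(SZ, add(SSSZ, add(Z, Z))))))))
  step 15: S(S(S(S(S(add(add(SZ, add(Z, Z)), mul(SZ, add(SSSZ, add(Z, Z)))))))))
  step 16: S(S(S(S(S(add(S(add(Z, add(Z, Z))), mul(SZ, add(SSSZ, add(Z, Z)))))))))
  step 17: S(S(S(S(S(S(add(add(Z, add(Z, Z)), mul(SZ, add(SSSZ, add(Z, Z))))))))))
  step 18: S(S(S(S(S(S(add(add(Z, Z), mul(SZ, add(SSSZ, add(Z, Z))))))))))
  step 19: S(S(S(S(S(S(add(Z, mul(SZ, add(SSSZ, add(Z, Z))))))))))
  step 20: S(S(S(S(S(S(mul(SZ, add(SSSZ, add(Z, Z)))))))))
  step 21: S(S(S(S(S(S(add(add(SSSZ, add(Z, Z)), mul(Z, add(SSSZ, add(Z, Z))))))))))
  step 22: S(S(S(S(S(S(add(S(add(SSZ, add(Z, Z))), mul(Z, add(SSSZ, add(Z, Z))))))))))
  step 23: S(S(S(S(S(S(S(add(add(SSZ, add(Z, Z)), mul(Z, add(SSSZ, add(Z, Z)))))))))))
  step 24: S(S(S(S(S(S(S(add(S(add(SZ, add(Z, Z))), mul(Z, add(SSSZ, add(Z, Z)))))))))))
  step 25: S(S(S(S(S(S(S(S(add(add(SZ, add(Z, Z)), mul(Z, add(SSSZ, add(Z, Z))))))))))))
  step 26: S(S(S(S(S(S(S(S(add(S(add(Z, add(Z, Z))), mul(Z, add(SSSZ, add(Z, Z))))))))))))
  step 27: S(S(S(S(S(S(S(S(S(add(add(Z, add(Z, Z)), mul(Z, add(SSSZ, add(Z, Z)))))))))))))
  step 28: S(S(S(S(S(S(S(S(S(add(add(Z, Z), mul(Z, add(SSSZ, add(Z, Z)))))))))))))
  step 29: S(S(S(S(S(S(S(S(S(add(Z, mul(Z, add(SSSZ, add(Z, Z)))))))))))))
  step 30: S(S(S(S(S(S(S(S(S(mul(Z, add(SSSZ, add(Z, Z))))))))))))
  step 31: S^9(Z)

Answer: normal form = S^9(Z)  (in 31 steps)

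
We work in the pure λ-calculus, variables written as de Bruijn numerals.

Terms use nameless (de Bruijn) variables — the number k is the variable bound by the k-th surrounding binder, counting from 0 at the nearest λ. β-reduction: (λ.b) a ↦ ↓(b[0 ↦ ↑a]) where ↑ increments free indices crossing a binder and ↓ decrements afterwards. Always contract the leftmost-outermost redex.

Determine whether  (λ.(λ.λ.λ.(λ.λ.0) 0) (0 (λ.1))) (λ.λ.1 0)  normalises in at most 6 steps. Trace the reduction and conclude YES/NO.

Answer: YES — reaches normal form λ.λ.λ.0 in 3 ≤ 6 steps

Working:
  start: (λ.(λ.λ.λ.(λ.λ.0) 0) (0 (λ.1))) (λ.λ.1 0)
  step 1: (λ.λ.λ.(λ.λ.0) 0) ((λ.λ.1 0) (λ.λ.λ.1 0))
  step 2: λ.λ.(λ.λ.0) 0
  step 3: λ.λ.λ.0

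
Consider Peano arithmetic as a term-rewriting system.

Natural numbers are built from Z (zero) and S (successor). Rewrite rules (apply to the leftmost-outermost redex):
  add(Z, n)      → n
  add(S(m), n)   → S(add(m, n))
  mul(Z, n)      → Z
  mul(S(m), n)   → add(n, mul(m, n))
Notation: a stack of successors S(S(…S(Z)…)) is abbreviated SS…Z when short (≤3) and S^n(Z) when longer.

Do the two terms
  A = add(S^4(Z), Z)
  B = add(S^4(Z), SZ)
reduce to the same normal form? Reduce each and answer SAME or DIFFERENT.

Term A:
  start: add(S^4(Z), Z)
  step 1: S(add(SSSZ, Z))
  step 2: S(S(add(SSZ, Z)))
  step 3: S(S(S(add(SZ, Z))))
  step 4: S(S(S(S(add(Z, Z)))))
  step 5: S^4(Z)

Term B:
  start: add(S^4(Z), SZ)
  step 1: S(add(SSSZ, SZ))
  step 2: S(S(add(SSZ, SZ)))
  step 3: S(S(S(add(SZ, SZ))))
  step 4: S(S(S(S(add(Z, SZ)))))
  step 5: S^5(Z)

Answer: DIFFERENT — A ⇓ S^4(Z), B ⇓ S^5(Z)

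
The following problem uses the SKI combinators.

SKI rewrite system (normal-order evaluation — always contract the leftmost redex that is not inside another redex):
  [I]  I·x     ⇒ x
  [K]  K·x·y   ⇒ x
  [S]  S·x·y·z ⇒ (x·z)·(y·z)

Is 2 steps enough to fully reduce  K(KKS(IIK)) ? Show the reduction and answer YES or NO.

  start: K(KKS(IIK))
  →1  K(K(IIK))
  →2  K(K(IK))

Answer: NO — after 2 steps the term is K(K(IK)), not yet normal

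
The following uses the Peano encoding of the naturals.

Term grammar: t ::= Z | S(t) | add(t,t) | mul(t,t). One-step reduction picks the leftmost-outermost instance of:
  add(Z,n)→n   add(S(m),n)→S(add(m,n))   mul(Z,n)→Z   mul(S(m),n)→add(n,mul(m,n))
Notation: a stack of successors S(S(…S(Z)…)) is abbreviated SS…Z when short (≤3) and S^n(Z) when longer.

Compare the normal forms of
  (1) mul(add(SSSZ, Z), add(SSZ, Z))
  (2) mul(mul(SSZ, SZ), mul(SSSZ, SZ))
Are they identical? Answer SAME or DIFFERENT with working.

Term A:
  start: mul(add(SSSZ, Z), add(SSZ, Z))
  [1] mul(S(add(SSZ, Z)), add(SSZ, Z))
  [2] add(add(SSZ, Z), mul(add(SSZ, Z), add(SSZ, Z)))
  [3] add(S(add(SZ, Z)), mul(add(SSZ, Z), add(SSZ, Z)))
  [4] S(add(add(SZ, Z), mul(add(SSZ, Z), add(SSZ, Z))))
  [5] S(add(S(add(Z, Z)), mul(add(SSZ, Z), add(SSZ, Z))))
  [6] S(S(add(add(Z, Z), mul(add(SSZ, Z), add(SSZ, Z)))))
  [7] S(S(add(Z, mul(add(SSZ, Z), add(SSZ, Z)))))
  [8] S(S(mul(add(SSZ, Z), add(SSZ, Z))))
  [9] S(S(mul(S(add(SZ, Z)), add(SSZ, Z))))
  [10] S(S(add(add(SSZ, Z), mul(add(SZ, Z), add(SSZ, Z)))))
  [11] S(S(add(S(add(SZ, Z)), mul(add(SZ, Z), add(SSZ, Z)))))
  [12] S(S(S(add(add(SZ, Z), mul(add(SZ, Z), add(SSZ, Z))))))
  [13] S(S(S(add(S(add(Z, Z)), mul(add(SZ, Z), add(SSZ, Z))))))
  [14] S(S(S(S(add(add(Z, Z), mul(add(SZ, Z), add(SSZ, Z)))))))
  [15] S(S(S(S(add(Z, mul(add(SZ, Z), add(SSZ, Z)))))))
  [16] S(S(S(S(mul(add(SZ, Z), add(SSZ, Z))))))
  [17] S(S(S(S(mul(S(add(Z, Z)), add(SSZ, Z))))))
  [18] S(S(S(S(add(add(SSZ, Z), mul(add(Z, Z), add(SSZ, Z)))))))
  [19] S(S(S(S(add(S(add(SZ, Z)), mul(add(Z, Z), add(SSZ, Z)))))))
  [20] S(S(S(S(S(add(add(SZ, Z), mul(add(Z, Z), add(SSZ, Z))))))))
  [21] S(S(S(S(S(add(S(add(Z, Z)), mul(add(Z, Z), add(SSZ, Z))))))))
  [22] S(S(S(S(S(S(add(add(Z, Z), mul(add(Z, Z), add(SSZ, Z)))))))))
  [23] S(S(S(S(S(S(add(Z, mul(add(Z, Z), add(SSZ, Z)))))))))
  [24] S(S(S(S(S(S(mul(add(Z, Z), add(SSZ, Z))))))))
  [25] S(S(S(S(S(S(mul(Z, add(SSZ, Z))))))))
  [26] S^6(Z)

Term B:
  start: mul(mul(SSZ, SZ), mul(SSSZ, SZ))
  [1] mul(add(SZ, mul(SZ, SZ)), mul(SSSZ, SZ))
  [2] mul(S(add(Z, mul(SZ, SZ))), mul(SSSZ, SZ))
  [3] add(mul(SSSZ, SZ), mul(add(Z, mul(SZ, SZ)), mul(SSSZ, SZ)))
  [4] add(add(SZ, mul(SSZ, SZ)), mul(add(Z, mul(SZ, SZ)), mul(SSSZ, SZ)))
  [5] add(S(add(Z, mul(SSZ, SZ))), mul(add(Z, mul(SZ, SZ)), mul(SSSZ, SZ)))
  [6] S(add(add(Z, mul(SSZ, SZ)), mul(add(Z, mul(SZ, SZ)), mul(SSSZ, SZ))))
  [7] S(add(mul(SSZ, SZ), mul(add(Z, mul(SZ, SZ)), mul(SSSZ, SZ))))
  [8] S(add(add(SZ, mul(SZ, SZ)), mul(add(Z, mul(SZ, SZ)), mul(SSSZ, SZ))))
  [9] S(add(S(add(Z, mul(SZ, SZ))), mul(add(Z, mul(SZ, SZ)), mul(SSSZ, SZ))))
  [10] S(S(add(add(Z, mul(SZ, SZ)), mul(add(Z, mul(SZ, SZ)), mul(SSSZ, SZ)))))
  [11] S(S(add(mul(SZ, SZ), mul(add(Z, mul(SZ, SZ)), mul(SSSZ, SZ)))))
  [12] S(S(add(add(SZ, mul(Z, SZ)), mul(add(Z, mul(SZ, SZ)), mul(SSSZ, SZ)))))
  [13] S(S(add(S(add(Z, mul(Z, SZ))), mul(add(Z, mul(SZ, SZ)), mul(SSSZ, SZ)))))
  [14] S(S(S(add(add(Z, mul(Z, SZ)), mul(add(Z, mul(SZ, SZ)), mul(SSSZ, SZ))))))
  [15] S(S(S(add(mul(Z, SZ), mul(add(Z, mul(SZ, SZ)), mul(SSSZ, SZ))))))
  [16] S(S(S(add(Z, mul(add(Z, mul(SZ, SZ)), mul(SSSZ, SZ))))))
  [17] S(S(S(mul(add(Z, mul(SZ, SZ)), mul(SSSZ, SZ)))))
  [18] S(S(S(mul(mul(SZ, SZ), mul(SSSZ, SZ)))))
  [19] S(S(S(mul(add(SZ, mul(Z, SZ)), mul(SSSZ, SZ)))))
  [20] S(S(S(mul(S(add(Z, mul(Z, SZ))), mul(SSSZ, SZ)))))
  [21] S(S(S(add(mul(SSSZ, SZ), mul(add(Z, mul(Z, SZ)), mul(SSSZ, SZ))))))
  [22] S(S(S(add(add(SZ, mul(SSZ, SZ)), mul(add(Z, mul(Z, SZ)), mul(SSSZ, SZ))))))
  [23] S(S(S(add(S(add(Z, mul(SSZ, SZ))), mul(add(Z, mul(Z, SZ)), mul(SSSZ, SZ))))))
  [24] S(S(S(S(add(add(Z, mul(SSZ, SZ)), mul(add(Z, mul(Z, SZ)), mul(SSSZ, SZ)))))))
  [25] S(S(S(S(add(mul(SSZ, SZ), mul(add(Z, mul(Z, SZ)), mul(SSSZ, SZ)))))))
  [26] S(S(S(S(add(add(SZ, mul(SZ, SZ)), mul(add(Z, mul(Z, SZ)), mul(SSSZ, SZ)))))))
  [27] S(S(S(S(add(S(add(Z, mul(SZ, SZ))), mul(add(Z, mul(Z, SZ)), mul(SSSZ, SZ)))))))
  [28] S(S(S(S(S(add(add(Z, mul(SZ, SZ)), mul(add(Z, mul(Z, SZ)), mul(SSSZ, SZ))))))))
  [29] S(S(S(S(S(add(mul(SZ, SZ), mul(add(Z, mul(Z, SZ)), mul(SSSZ, SZ))))))))
  [30] S(S(S(S(S(add(add(SZ, mul(Z, SZ)), mul(add(Z, mul(Z, SZ)), mul(SSSZ, SZ))))))))
  [31] S(S(S(S(S(add(S(add(Z, mul(Z, SZ))), mul(add(Z, mul(Z, SZ)), mul(SSSZ, SZ))))))))
  [32] S(S(S(S(S(S(add(add(Z, mul(Z, SZ)), mul(add(Z, mul(Z, SZ)), mul(SSSZ, SZ)))))))))
  [33] S(S(S(S(S(S(add(mul(Z, SZ), mul(add(Z, mul(Z, SZ)), mul(SSSZ, SZ)))))))))
  [34] S(S(S(S(S(S(add(Z, mul(add(Z, mul(Z, SZ)), mul(SSSZ, SZ)))))))))
  [35] S(S(S(S(S(S(mul(add(Z, mul(Z, SZ)), mul(SSSZ, SZ))))))))
  [36] S(S(S(S(S(S(mul(mul(Z, SZ), mul(SSSZ, SZ))))))))
  [37] S(S(S(S(S(S(mul(Z, mul(SSSZ, SZ))))))))
  [38] S^6(Z)

Answer: SAME — A ⇓ S^6(Z), B ⇓ S^6(Z)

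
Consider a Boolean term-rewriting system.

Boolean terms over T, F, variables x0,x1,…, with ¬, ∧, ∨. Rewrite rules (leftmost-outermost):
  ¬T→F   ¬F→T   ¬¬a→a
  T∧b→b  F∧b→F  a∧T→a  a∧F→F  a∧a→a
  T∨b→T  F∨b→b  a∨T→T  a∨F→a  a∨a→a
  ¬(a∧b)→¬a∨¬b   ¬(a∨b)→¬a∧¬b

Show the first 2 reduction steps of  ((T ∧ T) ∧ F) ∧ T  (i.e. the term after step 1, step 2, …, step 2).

Answer: after 2 steps: F

Working:
  start: ((T ∧ T) ∧ F) ∧ T
  [1] (T ∧ T) ∧ F
  [2] F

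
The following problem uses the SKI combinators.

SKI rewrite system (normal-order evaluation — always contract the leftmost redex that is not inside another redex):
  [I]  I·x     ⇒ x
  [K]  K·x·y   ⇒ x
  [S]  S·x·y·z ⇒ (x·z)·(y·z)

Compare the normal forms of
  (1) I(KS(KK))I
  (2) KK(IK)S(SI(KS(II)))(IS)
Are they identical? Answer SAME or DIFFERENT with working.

Answer: DIFFERENT — A ⇓ SI, B ⇓ SS

Working:
Term A:
  start: I(KS(KK))I
  [1] KS(KK)I
  [2] SI

Term B:
  start: KK(IK)S(SI(KS(II)))(IS)
  [1] KS(SI(KS(II)))(IS)
  [2] S(IS)
  [3] SS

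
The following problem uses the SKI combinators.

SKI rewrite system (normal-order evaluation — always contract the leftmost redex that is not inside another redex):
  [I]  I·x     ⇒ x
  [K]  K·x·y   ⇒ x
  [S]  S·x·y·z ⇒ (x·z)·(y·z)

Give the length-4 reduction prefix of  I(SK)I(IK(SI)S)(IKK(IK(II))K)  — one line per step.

Answer: after 4 steps: K(SI)S(IKK(IK(II))K)

Derivation:
  start: I(SK)I(IK(SI)S)(IKK(IK(II))K)
  [1] SKI(IK(SI)S)(IKK(IK(II))K)
  [2] K(IK(SI)S)(I(IK(SI)S))(IKK(IK(II))K)
  [3] IK(SI)S(IKK(IK(II))K)
  [4] K(SI)S(IKK(IK(II))K)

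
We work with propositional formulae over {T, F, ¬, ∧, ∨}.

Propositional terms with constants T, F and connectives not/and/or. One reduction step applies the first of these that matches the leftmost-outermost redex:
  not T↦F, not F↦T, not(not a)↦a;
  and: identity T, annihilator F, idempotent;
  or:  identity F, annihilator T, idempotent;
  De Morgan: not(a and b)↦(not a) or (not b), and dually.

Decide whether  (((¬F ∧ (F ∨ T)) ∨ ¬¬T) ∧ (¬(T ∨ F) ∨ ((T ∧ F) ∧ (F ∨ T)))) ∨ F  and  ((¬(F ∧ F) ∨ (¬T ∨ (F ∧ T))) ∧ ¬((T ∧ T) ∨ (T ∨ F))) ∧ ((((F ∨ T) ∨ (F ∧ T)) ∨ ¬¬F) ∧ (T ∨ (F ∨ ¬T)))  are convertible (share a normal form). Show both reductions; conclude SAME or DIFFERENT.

Answer: SAME — A ⇓ F, B ⇓ F

Working:
Term A:
  start: (((¬F ∧ (F ∨ T)) ∨ ¬¬T) ∧ (¬(T ∨ F) ∨ ((T ∧ F) ∧ (F ∨ T)))) ∨ F
  →1  ((¬F ∧ (F ∨ T)) ∨ ¬¬T) ∧ (¬(T ∨ F) ∨ ((T ∧ F) ∧ (F ∨ T)))
  →2  ((T ∧ (F ∨ T)) ∨ ¬¬T) ∧ (¬(T ∨ F) ∨ ((T ∧ F) ∧ (F ∨ T)))
  →3  ((F ∨ T) ∨ ¬¬T) ∧ (¬(T ∨ F) ∨ ((T ∧ F) ∧ (F ∨ T)))
  →4  (T ∨ ¬¬T) ∧ (¬(T ∨ F) ∨ ((T ∧ F) ∧ (F ∨ T)))
  →5  T ∧ (¬(T ∨ F) ∨ ((T ∧ F) ∧ (F ∨ T)))
  →6  ¬(T ∨ F) ∨ ((T ∧ F) ∧ (F ∨ T))
  →7  (¬T ∧ ¬F) ∨ ((T ∧ F) ∧ (F ∨ T))
  →8  (F ∧ ¬F) ∨ ((T ∧ F) ∧ (F ∨ T))
  →9  F ∨ ((T ∧ F) ∧ (F ∨ T))
  →10  (T ∧ F) ∧ (F ∨ T)
  →11  F ∧ (F ∨ T)
  →12  F

Term B:
  start: ((¬(F ∧ F) ∨ (¬T ∨ (F ∧ T))) ∧ ¬((T ∧ T) ∨ (T ∨ F))) ∧ ((((F ∨ T) ∨ (F ∧ T)) ∨ ¬¬F) ∧ (T ∨ (F ∨ ¬T)))
  →1  (((¬F ∨ ¬F) ∨ (¬T ∨ (F ∧ T))) ∧ ¬((T ∧ T) ∨ (T ∨ F))) ∧ ((((F ∨ T) ∨ (F ∧ T)) ∨ ¬¬F) ∧ (T ∨ (F ∨ ¬T)))
  →2  ((¬F ∨ (¬T ∨ (F ∧ T))) ∧ ¬((T ∧ T) ∨ (T ∨ F))) ∧ ((((F ∨ T) ∨ (F ∧ T)) ∨ ¬¬F) ∧ (T ∨ (F ∨ ¬T)))
  →3  ((T ∨ (¬T ∨ (F ∧ T))) ∧ ¬((T ∧ T) ∨ (T ∨ F))) ∧ ((((F ∨ T) ∨ (F ∧ T)) ∨ ¬¬F) ∧ (T ∨ (F ∨ ¬T)))
  →4  (T ∧ ¬((T ∧ T) ∨ (T ∨ F))) ∧ ((((F ∨ T) ∨ (F ∧ T)) ∨ ¬¬F) ∧ (T ∨ (F ∨ ¬T)))
  →5  ¬((T ∧ T) ∨ (T ∨ F)) ∧ ((((F ∨ T) ∨ (F ∧ T)) ∨ ¬¬F) ∧ (T ∨ (F ∨ ¬T)))
  →6  (¬(T ∧ T) ∧ ¬(T ∨ F)) ∧ ((((F ∨ T) ∨ (F ∧ T)) ∨ ¬¬F) ∧ (T ∨ (F ∨ ¬T)))
  →7  ((¬T ∨ ¬T) ∧ ¬(T ∨ F)) ∧ ((((F ∨ T) ∨ (F ∧ T)) ∨ ¬¬F) ∧ (T ∨ (F ∨ ¬T)))
  →8  (¬T ∧ ¬(T ∨ F)) ∧ ((((F ∨ T) ∨ (F ∧ T)) ∨ ¬¬F) ∧ (T ∨ (F ∨ ¬T)))
  →9  (F ∧ ¬(T ∨ F)) ∧ ((((F ∨ T) ∨ (F ∧ T)) ∨ ¬¬F) ∧ (T ∨ (F ∨ ¬T)))
  →10  F ∧ ((((F ∨ T) ∨ (F ∧ T)) ∨ ¬¬F) ∧ (T ∨ (F ∨ ¬T)))
  →11  F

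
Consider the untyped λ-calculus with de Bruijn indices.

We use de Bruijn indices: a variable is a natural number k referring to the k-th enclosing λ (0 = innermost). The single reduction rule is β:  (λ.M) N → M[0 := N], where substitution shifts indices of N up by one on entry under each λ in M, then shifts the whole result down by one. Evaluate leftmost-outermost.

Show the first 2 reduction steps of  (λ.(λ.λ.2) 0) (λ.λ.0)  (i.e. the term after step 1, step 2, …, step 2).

Answer: after 2 steps: λ.λ.λ.0

Reduction:
  start: (λ.(λ.λ.2) 0) (λ.λ.0)
  →1  (λ.λ.λ.λ.0) (λ.λ.0)
  →2  λ.λ.λ.0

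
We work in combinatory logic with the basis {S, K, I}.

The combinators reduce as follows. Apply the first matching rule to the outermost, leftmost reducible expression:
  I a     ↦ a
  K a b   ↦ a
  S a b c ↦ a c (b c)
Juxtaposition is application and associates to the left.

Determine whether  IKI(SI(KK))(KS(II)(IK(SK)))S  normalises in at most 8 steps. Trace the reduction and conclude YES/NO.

  start: IKI(SI(KK))(KS(II)(IK(SK)))S
  →1  KI(SI(KK))(KS(II)(IK(SK)))S
  →2  I(KS(II)(IK(SK)))S
  →3  KS(II)(IK(SK))S
  →4  S(IK(SK))S
  →5  S(K(SK))S

Answer: YES — reaches normal form S(K(SK))S in 5 ≤ 8 steps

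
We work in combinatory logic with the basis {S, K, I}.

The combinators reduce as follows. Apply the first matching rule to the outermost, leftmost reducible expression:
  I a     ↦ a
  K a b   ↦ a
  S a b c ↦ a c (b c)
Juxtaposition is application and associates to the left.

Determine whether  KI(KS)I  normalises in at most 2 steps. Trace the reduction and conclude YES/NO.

Answer: YES — reaches normal form I in 2 ≤ 2 steps

Reduction:
  start: KI(KS)I
  →1  II
  →2  I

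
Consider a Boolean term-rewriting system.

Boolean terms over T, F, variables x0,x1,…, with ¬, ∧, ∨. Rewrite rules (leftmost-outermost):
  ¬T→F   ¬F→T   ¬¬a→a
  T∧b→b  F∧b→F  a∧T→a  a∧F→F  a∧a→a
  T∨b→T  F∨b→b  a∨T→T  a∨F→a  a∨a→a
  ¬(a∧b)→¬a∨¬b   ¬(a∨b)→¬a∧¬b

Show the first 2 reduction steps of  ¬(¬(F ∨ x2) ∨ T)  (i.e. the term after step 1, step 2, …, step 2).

  start: ¬(¬(F ∨ x2) ∨ T)
  step 1: ¬¬(F ∨ x2) ∧ ¬T
  step 2: (F ∨ x2) ∧ ¬T

Answer: after 2 steps: (F ∨ x2) ∧ ¬T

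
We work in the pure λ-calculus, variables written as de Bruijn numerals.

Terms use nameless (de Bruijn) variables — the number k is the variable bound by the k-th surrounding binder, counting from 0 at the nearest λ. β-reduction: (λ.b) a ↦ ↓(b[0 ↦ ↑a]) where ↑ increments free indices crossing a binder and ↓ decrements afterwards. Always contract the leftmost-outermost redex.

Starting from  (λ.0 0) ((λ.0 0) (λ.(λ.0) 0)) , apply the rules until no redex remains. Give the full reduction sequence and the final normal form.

  start: (λ.0 0) ((λ.0 0) (λ.(λ.0) 0))
  step 1: (λ.0 0) (λ.(λ.0) 0) ((λ.0 0) (λ.(λ.0) 0))
  step 2: (λ.(λ.0) 0) (λ.(λ.0) 0) ((λ.0 0) (λ.(λ.0) 0))
  step 3: (λ.0) (λ.(λ.0) 0) ((λ.0 0) (λ.(λ.0) 0))
  step 4: (λ.(λ.0) 0) ((λ.0 0) (λ.(λ.0) 0))
  step 5: (λ.0) ((λ.0 0) (λ.(λ.0) 0))
  step 6: (λ.0 0) (λ.(λ.0) 0)
  step 7: (λ.(λ.0) 0) (λ.(λ.0) 0)
  step 8: (λ.0) (λ.(λ.0) 0)
  step 9: λ.(λ.0) 0
  step 10: λ.0

Answer: normal form = λ.0  (in 10 steps)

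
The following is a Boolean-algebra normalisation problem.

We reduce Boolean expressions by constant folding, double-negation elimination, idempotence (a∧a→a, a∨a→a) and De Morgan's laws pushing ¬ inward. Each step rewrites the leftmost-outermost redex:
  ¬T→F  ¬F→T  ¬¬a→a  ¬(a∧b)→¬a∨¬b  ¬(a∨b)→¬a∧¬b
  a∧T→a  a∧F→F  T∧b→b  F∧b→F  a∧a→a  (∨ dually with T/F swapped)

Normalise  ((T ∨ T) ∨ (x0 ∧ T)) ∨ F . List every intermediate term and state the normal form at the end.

Answer: normal form = T  (in 3 steps)

Working:
  start: ((T ∨ T) ∨ (x0 ∧ T)) ∨ F
  step 1: (T ∨ T) ∨ (x0 ∧ T)
  step 2: T ∨ (x0 ∧ T)
  step 3: T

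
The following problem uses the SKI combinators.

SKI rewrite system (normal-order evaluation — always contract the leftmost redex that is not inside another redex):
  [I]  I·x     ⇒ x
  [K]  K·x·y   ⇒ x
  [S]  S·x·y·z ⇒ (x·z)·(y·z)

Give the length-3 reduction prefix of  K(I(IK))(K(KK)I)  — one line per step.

Answer: after 3 steps: K

Working:
  start: K(I(IK))(K(KK)I)
  step 1: I(IK)
  step 2: IK
  step 3: K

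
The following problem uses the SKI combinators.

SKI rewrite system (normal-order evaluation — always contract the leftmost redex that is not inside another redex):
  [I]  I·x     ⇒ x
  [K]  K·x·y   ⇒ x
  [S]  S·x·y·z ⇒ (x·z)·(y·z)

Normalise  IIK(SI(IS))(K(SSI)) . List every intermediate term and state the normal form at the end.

  start: IIK(SI(IS))(K(SSI))
  →1  IK(SI(IS))(K(SSI))
  →2  K(SI(IS))(K(SSI))
  →3  SI(IS)
  →4  SIS

Answer: normal form = SIS  (in 4 steps)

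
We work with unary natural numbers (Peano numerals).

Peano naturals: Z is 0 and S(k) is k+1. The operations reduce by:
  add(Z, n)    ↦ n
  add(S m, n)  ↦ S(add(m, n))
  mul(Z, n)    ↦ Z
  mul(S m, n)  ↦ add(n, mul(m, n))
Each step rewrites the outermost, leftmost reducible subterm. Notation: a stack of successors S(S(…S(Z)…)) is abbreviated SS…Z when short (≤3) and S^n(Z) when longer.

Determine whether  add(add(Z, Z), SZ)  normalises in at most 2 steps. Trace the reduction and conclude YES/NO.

Answer: YES — reaches normal form SZ in 2 ≤ 2 steps

Reduction:
  start: add(add(Z, Z), SZ)
  step 1: add(Z, SZ)
  step 2: SZ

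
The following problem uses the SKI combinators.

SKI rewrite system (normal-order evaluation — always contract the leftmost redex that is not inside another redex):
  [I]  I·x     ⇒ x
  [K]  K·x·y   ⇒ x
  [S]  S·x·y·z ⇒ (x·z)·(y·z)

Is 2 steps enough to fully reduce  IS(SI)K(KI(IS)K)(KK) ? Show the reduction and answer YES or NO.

Answer: NO — after 2 steps the term is SI(KI(IS)K)(K(KI(IS)K))(KK), not yet normal

Working:
  start: IS(SI)K(KI(IS)K)(KK)
  →1  S(SI)K(KI(IS)K)(KK)
  →2  SI(KI(IS)K)(K(KI(IS)K))(KK)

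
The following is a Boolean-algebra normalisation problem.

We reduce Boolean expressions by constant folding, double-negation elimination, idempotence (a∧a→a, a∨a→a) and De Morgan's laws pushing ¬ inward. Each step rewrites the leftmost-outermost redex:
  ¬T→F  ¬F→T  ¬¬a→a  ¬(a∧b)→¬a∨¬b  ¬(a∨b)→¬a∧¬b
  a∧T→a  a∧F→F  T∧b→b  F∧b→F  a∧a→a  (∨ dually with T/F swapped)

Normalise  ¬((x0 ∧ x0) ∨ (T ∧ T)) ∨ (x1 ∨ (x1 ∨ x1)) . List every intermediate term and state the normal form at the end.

  start: ¬((x0 ∧ x0) ∨ (T ∧ T)) ∨ (x1 ∨ (x1 ∨ x1))
  [1] (¬(x0 ∧ x0) ∧ ¬(T ∧ T)) ∨ (x1 ∨ (x1 ∨ x1))
  [2] ((¬x0 ∨ ¬x0) ∧ ¬(T ∧ T)) ∨ (x1 ∨ (x1 ∨ x1))
  [3] (¬x0 ∧ ¬(T ∧ T)) ∨ (x1 ∨ (x1 ∨ x1))
  [4] (¬x0 ∧ (¬T ∨ ¬T)) ∨ (x1 ∨ (x1 ∨ x1))
  [5] (¬x0 ∧ ¬T) ∨ (x1 ∨ (x1 ∨ x1))
  [6] (¬x0 ∧ F) ∨ (x1 ∨ (x1 ∨ x1))
  [7] F ∨ (x1 ∨ (x1 ∨ x1))
  [8] x1 ∨ (x1 ∨ x1)
  [9] x1 ∨ x1
  [10] x1

Answer: normal form = x1  (in 10 steps)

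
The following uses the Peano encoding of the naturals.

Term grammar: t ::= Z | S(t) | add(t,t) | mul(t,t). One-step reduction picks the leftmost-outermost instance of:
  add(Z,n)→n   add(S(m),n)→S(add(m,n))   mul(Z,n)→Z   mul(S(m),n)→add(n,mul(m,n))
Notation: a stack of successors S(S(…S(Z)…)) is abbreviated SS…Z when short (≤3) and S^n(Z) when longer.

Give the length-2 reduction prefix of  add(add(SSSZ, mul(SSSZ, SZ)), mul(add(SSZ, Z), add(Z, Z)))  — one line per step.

  start: add(add(SSSZ, mul(SSSZ, SZ)), mul(add(SSZ, Z), add(Z, Z)))
  →1  add(S(add(SSZ, mul(SSSZ, SZ))), mul(add(SSZ, Z), add(Z, Z)))
  →2  S(add(add(SSZ, mul(SSSZ, SZ)), mul(add(SSZ, Z), add(Z, Z))))

Answer: after 2 steps: S(add(add(SSZ, mul(SSSZ, SZ)), mul(add(SSZ, Z), add(Z, Z))))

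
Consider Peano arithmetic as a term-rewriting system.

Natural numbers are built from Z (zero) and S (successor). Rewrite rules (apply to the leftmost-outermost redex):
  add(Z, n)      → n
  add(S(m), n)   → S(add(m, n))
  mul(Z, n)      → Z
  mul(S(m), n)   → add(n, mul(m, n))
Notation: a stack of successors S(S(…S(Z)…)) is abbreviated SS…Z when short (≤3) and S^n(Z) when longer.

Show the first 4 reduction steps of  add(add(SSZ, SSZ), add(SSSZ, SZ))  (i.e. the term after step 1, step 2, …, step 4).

  start: add(add(SSZ, SSZ), add(SSSZ, SZ))
  [1] add(S(add(SZ, SSZ)), add(SSSZ, SZ))
  [2] S(add(add(SZ, SSZ), add(SSSZ, SZ)))
  [3] S(add(S(add(Z, SSZ)), add(SSSZ, SZ)))
  [4] S(S(add(add(Z, SSZ), add(SSSZ, SZ))))

Answer: after 4 steps: S(S(add(add(Z, SSZ), add(SSSZ, SZ))))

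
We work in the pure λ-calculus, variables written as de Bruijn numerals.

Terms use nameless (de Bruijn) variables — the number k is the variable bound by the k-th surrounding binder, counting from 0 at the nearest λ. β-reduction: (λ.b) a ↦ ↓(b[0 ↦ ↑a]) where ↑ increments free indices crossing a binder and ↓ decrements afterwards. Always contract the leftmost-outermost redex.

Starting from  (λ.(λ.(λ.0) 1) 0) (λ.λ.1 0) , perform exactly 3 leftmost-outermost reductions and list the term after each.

  start: (λ.(λ.(λ.0) 1) 0) (λ.λ.1 0)
  →1  (λ.(λ.0) (λ.λ.1 0)) (λ.λ.1 0)
  →2  (λ.0) (λ.λ.1 0)
  →3  λ.λ.1 0

Answer: after 3 steps: λ.λ.1 0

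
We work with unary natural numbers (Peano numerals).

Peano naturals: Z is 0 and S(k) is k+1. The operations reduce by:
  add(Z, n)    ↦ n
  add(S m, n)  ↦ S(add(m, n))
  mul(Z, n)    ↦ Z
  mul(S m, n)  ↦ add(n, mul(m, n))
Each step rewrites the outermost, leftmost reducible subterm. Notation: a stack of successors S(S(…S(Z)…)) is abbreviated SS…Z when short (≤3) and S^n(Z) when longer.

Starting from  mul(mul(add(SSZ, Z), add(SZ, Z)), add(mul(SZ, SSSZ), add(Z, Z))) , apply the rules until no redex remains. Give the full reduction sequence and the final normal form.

  start: mul(mul(add(SSZ, Z), add(SZ, Z)), add(mul(SZ, SSSZ), add(Z, Z)))
  →1  mul(mul(S(add(SZ, Z)), add(SZ, Z)), add(mul(SZ, SSSZ), add(Z, Z)))
  →2  mul(add(add(SZ, Z), mul(add(SZ, Z), add(SZ, Z))), add(mul(SZ, SSSZ), add(Z, Z)))
  →3  mul(add(S(add(Z, Z)), mul(add(SZ, Z), add(SZ, Z))), add(mul(SZ, SSSZ), add(Z, Z)))
  →4  mul(S(add(add(Z, Z), mul(add(SZ, Z), add(SZ, Z)))), add(mul(SZ, SSSZ), add(Z, Z)))
  →5  add(add(mul(SZ, SSSZ), add(Z, Z)), mul(add(add(Z, Z), mul(add(SZ, Z), add(SZ, Z))), add(mul(SZ, SSSZ), add(Z, Z))))
  →6  add(add(add(SSSZ, mul(Z, SSSZ)), add(Z, Z)), mul(add(add(Z, Z), mul(add(SZ, Z), add(SZ, Z))), add(mul(SZ, SSSZ), add(Z, Z))))
  →7  add(add(S(add(SSZ, mul(Z, SSSZ))), add(Z, Z)), mul(add(add(Z, Z), mul(add(SZ, Z), add(SZ, Z))), add(mul(SZ, SSSZ), add(Z, Z))))
  →8  add(S(add(add(SSZ, mul(Z, SSSZ)), add(Z, Z))), mul(add(add(Z, Z), mul(add(SZ, Z), add(SZ, Z))), add(mul(SZ, SSSZ), add(Z, Z))))
  →9  S(add(add(add(SSZ, mul(Z, SSSZ)), add(Z, Z)), mul(add(add(Z, Z), mul(add(SZ, Z), add(SZ, Z))), add(mul(SZ, SSSZ), add(Z, Z)))))
  →10  S(add(add(S(add(SZ, mul(Z, SSSZ))), add(Z, Z)), mul(add(add(Z, Z), mul(add(SZ, Z), add(SZ, Z))), add(mul(SZ, SSSZ), add(Z, Z)))))
  →11  S(add(S(add(add(SZ, mul(Z, SSSZ)), add(Z, Z))), mul(add(add(Z, Z), mul(add(SZ, Z), add(SZ, Z))), add(mul(SZ, SSSZ), add(Z, Z)))))
  →12  S(S(add(add(add(SZ, mul(Z, SSSZ)), add(Z, Z)), mul(add(add(Z, Z), mul(add(SZ, Z), add(SZ, Z))), add(mul(SZ, SSSZ), add(Z, Z))))))
  →13  S(S(add(add(S(add(Z, mul(Z, SSSZ))), add(Z, Z)), mul(add(add(Z, Z), mul(add(SZ, Z), add(SZ, Z))), add(mul(SZ, SSSZ), add(Z, Z))))))
  →14  S(S(add(S(add(add(Z, mul(Z, SSSZ)), add(Z, Z))), mul(add(add(Z, Z), mul(add(SZ, Z), add(SZ, Z))), add(mul(SZ, SSSZ), add(Z, Z))))))
  →15  S(S(S(add(add(add(Z, mul(Z, SSSZ)), add(Z, Z)), mul(add(add(Z, Z), mul(add(SZ, Z), add(SZ, Z))), add(mul(SZ, SSSZ), add(Z, Z)))))))
  →16  S(S(S(add(add(mul(Z, SSSZ), add(Z, Z)), mul(add(add(Z, Z), mul(add(SZ, Z), add(SZ, Z))), add(mul(SZ, SSSZ), add(Z, Z)))))))
  →17  S(S(S(add(add(Z, add(Z, Z)), mul(add(add(Z, Z), mul(add(SZ, Z), add(SZ, Z))), add(mul(SZ, SSSZ), add(Z, Z)))))))
  →18  S(S(S(add(add(Z, Z), mul(add(add(Z, Z), mul(add(SZ, Z), add(SZ, Z))), add(mul(SZ, SSSZ), add(Z, Z)))))))
  →19  S(S(S(add(Z, mul(add(add(Z, Z), mul(add(SZ, Z), add(SZ, Z))), add(mul(SZ, SSSZ), add(Z, Z)))))))
  →20  S(S(S(mul(add(add(Z, Z), mul(add(SZ, Z), add(SZ, Z))), add(mul(SZ, SSSZ), add(Z, Z))))))
  →21  S(S(S(mul(add(Z, mul(add(SZ, Z), add(SZ, Z))), add(mul(SZ, SSSZ), add(Z, Z))))))
  →22  S(S(S(mul(mul(add(SZ, Z), add(SZ, Z)), add(mul(SZ, SSSZ), add(Z, Z))))))
  →23  S(S(S(mul(mul(S(add(Z, Z)), add(SZ, Z)), add(mul(SZ, SSSZ), add(Z, Z))))))
  →24  S(S(S(mul(add(add(SZ, Z), mul(add(Z, Z), add(SZ, Z))), add(mul(SZ, SSSZ), add(Z, Z))))))
  →25  S(S(S(mul(add(S(add(Z, Z)), mul(add(Z, Z), add(SZ, Z))), add(mul(SZ, SSSZ), add(Z, Z))))))
  →26  S(S(S(mul(S(add(add(Z, Z), mul(add(Z, Z), add(SZ, Z)))), add(mul(SZ, SSSZ), add(Z, Z))))))
  →27  S(S(S(add(add(mul(SZ, SSSZ), add(Z, Z)), mul(add(add(Z, Z), mul(add(Z, Z), add(SZ, Z))), add(mul(SZ, SSSZ), add(Z, Z)))))))
  →28  S(S(S(add(add(add(SSSZ, mul(Z, SSSZ)), add(Z, Z)), mul(add(add(Z, Z), mul(add(Z, Z), add(SZ, Z))), add(mul(SZ, SSSZ), add(Z, Z)))))))
  →29  S(S(S(add(add(S(add(SSZ, mul(Z, SSSZ))), add(Z, Z)), mul(add(add(Z, Z), mul(add(Z, Z), add(SZ, Z))), add(mul(SZ, SSSZ), add(Z, Z)))))))
  →30  S(S(S(add(S(add(add(SSZ, mul(Z, SSSZ)), add(Z, Z))), mul(add(add(Z, Z), mul(add(Z, Z), add(SZ, Z))), add(mul(SZ, SSSZ), add(Z, Z)))))))
  →31  S(S(S(S(add(add(add(SSZ, mul(Z, SSSZ)), add(Z, Z)), mul(add(add(Z, Z), mul(add(Z, Z), add(SZ, Z))), add(mul(SZ, SSSZ), add(Z, Z))))))))
  →32  S(S(S(S(add(add(S(add(SZ, mul(Z, SSSZ))), add(Z, Z)), mul(add(add(Z, Z), mul(add(Z, Z), add(SZ, Z))), add(mul(SZ, SSSZ), add(Z, Z))))))))
  →33  S(S(S(S(add(S(add(add(SZ, mul(Z, SSSZ)), add(Z, Z))), mul(add(add(Z, Z), mul(add(Z, Z), add(SZ, Z))), add(mul(SZ, SSSZ), add(Z, Z))))))))
  →34  S(S(S(S(S(add(add(add(SZ, mul(Z, SSSZ)), add(Z, Z)), mul(add(add(Z, Z), mul(add(Z, Z), add(SZ, Z))), add(mul(SZ, SSSZ), add(Z, Z)))))))))
  →35  S(S(S(S(S(add(add(S(add(Z, mul(Z, SSSZ))), add(Z, Z)), mul(add(add(Z, Z), mul(add(Z, Z), add(SZ, Z))), add(mul(SZ, SSSZ), add(Z, Z)))))))))
  →36  S(S(S(S(S(add(S(add(add(Z, mul(Z, SSSZ)), add(Z, Z))), mul(add(add(Z, Z), mul(add(Z, Z), add(SZ, Z))), add(mul(SZ, SSSZ), add(Z, Z)))))))))
  →37  S(S(S(S(S(S(add(add(add(Z, mul(Z, SSSZ)), add(Z, Z)), mul(add(add(Z, Z), mul(add(Z, Z), add(SZ, Z))), add(mul(SZ, SSSZ), add(Z, Z))))))))))
  →38  S(S(S(S(S(S(add(add(mul(Z, SSSZ), add(Z, Z)), mul(add(add(Z, Z), mul(add(Z, Z), add(SZ, Z))), add(mul(SZ, SSSZ), add(Z, Z))))))))))
  →39  S(S(S(S(S(S(add(add(Z, add(Z, Z)), mul(add(add(Z, Z), mul(add(Z, Z), add(SZ, Z))), add(mul(SZ, SSSZ), add(Z, Z))))))))))
  →40  S(S(S(S(S(S(add(add(Z, Z), mul(add(add(Z, Z), mul(add(Z, Z), add(SZ, Z))), add(mul(SZ, SSSZ), add(Z, Z))))))))))
  →41  S(S(S(S(S(S(add(Z, mul(add(add(Z, Z), mul(add(Z, Z), add(SZ, Z))), add(mul(SZ, SSSZ), add(Z, Z))))))))))
  →42  S(S(S(S(S(S(mul(add(add(Z, Z), mul(add(Z, Z), add(SZ, Z))), add(mul(SZ, SSSZ), add(Z, Z)))))))))
  →43  S(S(S(S(S(S(mul(add(Z, mul(add(Z, Z), add(SZ, Z))), add(mul(SZ, SSSZ), add(Z, Z)))))))))
  →44  S(S(S(S(S(S(mul(mul(add(Z, Z), add(SZ, Z)), add(mul(SZ, SSSZ), add(Z, Z)))))))))
  →45  S(S(S(S(S(S(mul(mul(Z, add(SZ, Z)), add(mul(SZ, SSSZ), add(Z, Z)))))))))
  →46  S(S(S(S(S(S(mul(Z, add(mul(SZ, SSSZ), add(Z, Z)))))))))
  →47  S^6(Z)

Answer: normal form = S^6(Z)  (in 47 steps)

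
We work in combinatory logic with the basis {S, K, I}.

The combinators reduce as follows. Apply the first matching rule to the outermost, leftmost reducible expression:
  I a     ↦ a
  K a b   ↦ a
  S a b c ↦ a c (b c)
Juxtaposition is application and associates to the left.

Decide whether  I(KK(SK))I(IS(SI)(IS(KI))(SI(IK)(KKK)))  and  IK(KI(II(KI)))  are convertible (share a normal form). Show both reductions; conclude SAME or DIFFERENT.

Term A:
  start: I(KK(SK))I(IS(SI)(IS(KI))(SI(IK)(KKK)))
  step 1: KK(SK)I(IS(SI)(IS(KI))(SI(IK)(KKK)))
  step 2: KI(IS(SI)(IS(KI))(SI(IK)(KKK)))
  step 3: I

Term B:
  start: IK(KI(II(KI)))
  step 1: K(KI(II(KI)))
  step 2: KI

Answer: DIFFERENT — A ⇓ I, B ⇓ KI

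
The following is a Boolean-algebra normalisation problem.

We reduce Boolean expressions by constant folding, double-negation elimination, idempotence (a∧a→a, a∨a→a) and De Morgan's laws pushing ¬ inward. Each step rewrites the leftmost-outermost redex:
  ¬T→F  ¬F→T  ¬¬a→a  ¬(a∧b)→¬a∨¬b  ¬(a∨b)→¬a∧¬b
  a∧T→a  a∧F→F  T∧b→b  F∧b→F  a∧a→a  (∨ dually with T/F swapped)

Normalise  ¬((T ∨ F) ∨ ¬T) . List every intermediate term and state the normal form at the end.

Answer: normal form = F  (in 5 steps)

Working:
  start: ¬((T ∨ F) ∨ ¬T)
  →1  ¬(T ∨ F) ∧ ¬¬T
  →2  (¬T ∧ ¬F) ∧ ¬¬T
  →3  (F ∧ ¬F) ∧ ¬¬T
  →4  F ∧ ¬¬T
  →5  F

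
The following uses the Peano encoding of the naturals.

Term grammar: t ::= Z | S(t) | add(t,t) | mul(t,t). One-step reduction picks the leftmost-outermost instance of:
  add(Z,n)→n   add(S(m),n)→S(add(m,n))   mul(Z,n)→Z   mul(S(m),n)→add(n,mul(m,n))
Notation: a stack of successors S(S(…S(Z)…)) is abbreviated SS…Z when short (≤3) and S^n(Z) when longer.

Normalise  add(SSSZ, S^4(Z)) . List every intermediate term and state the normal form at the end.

Answer: normal form = S^7(Z)  (in 4 steps)

Reduction:
  start: add(SSSZ, S^4(Z))
  →1  S(add(SSZ, S^4(Z)))
  →2  S(S(add(SZ, S^4(Z))))
  →3  S(S(S(add(Z, S^4(Z)))))
  →4  S^7(Z)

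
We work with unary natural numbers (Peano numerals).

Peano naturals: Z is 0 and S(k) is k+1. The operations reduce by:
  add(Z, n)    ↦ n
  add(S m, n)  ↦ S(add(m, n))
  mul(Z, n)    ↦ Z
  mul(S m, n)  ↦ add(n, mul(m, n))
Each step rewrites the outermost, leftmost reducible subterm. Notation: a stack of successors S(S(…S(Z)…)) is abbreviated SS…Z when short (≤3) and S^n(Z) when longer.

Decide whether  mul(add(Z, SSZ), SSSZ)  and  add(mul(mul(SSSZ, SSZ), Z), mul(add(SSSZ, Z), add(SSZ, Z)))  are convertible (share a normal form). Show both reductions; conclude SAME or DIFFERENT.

Answer: SAME — A ⇓ S^6(Z), B ⇓ S^6(Z)

Working:
Term A:
  start: mul(add(Z, SSZ), SSSZ)
  [1] mul(SSZ, SSSZ)
  [2] add(SSSZ, mul(SZ, SSSZ))
  [3] S(add(SSZ, mul(SZ, SSSZ)))
  [4] S(S(add(SZ, mul(SZ, SSSZ))))
  [5] S(S(S(add(Z, mul(SZ, SSSZ)))))
  [6] S(S(S(mul(SZ, SSSZ))))
  [7] S(S(S(add(SSSZ, mul(Z, SSSZ)))))
  [8] S(S(S(S(add(SSZ, mul(Z, SSSZ))))))
  [9] S(S(S(S(S(add(SZ, mul(Z, SSSZ)))))))
  [10] S(S(S(S(S(S(add(Z, mul(Z, SSSZ))))))))
  [11] S(S(S(S(S(S(mul(Z, SSSZ)))))))
  [12] S^6(Z)

Term B:
  start: add(mul(mul(SSSZ, SSZ), Z), mul(add(SSSZ, Z), add(SSZ, Z)))
  [1] add(mul(add(SSZ, mul(SSZ, SSZ)), Z), mul(add(SSSZ, Z), add(SSZ, Z)))
  [2] add(mul(S(add(SZ, mul(SSZ, SSZ))), Z), mul(add(SSSZ, Z), add(SSZ, Z)))
  [3] add(add(Z, mul(add(SZ, mul(SSZ, SSZ)), Z)), mul(add(SSSZ, Z), add(SSZ, Z)))
  [4] add(mul(add(SZ, mul(SSZ, SSZ)), Z), mul(add(SSSZ, Z), add(SSZ, Z)))
  [5] add(mul(S(add(Z, mul(SSZ, SSZ))), Z), mul(add(SSSZ, Z), add(SSZ, Z)))
  [6] add(add(Z, mul(add(Z, mul(SSZ, SSZ)), Z)), mul(add(SSSZ, Z), add(SSZ, Z)))
  [7] add(mul(add(Z, mul(SSZ, SSZ)), Z), mul(add(SSSZ, Z), add(SSZ, Z)))
  [8] add(mul(mul(SSZ, SSZ), Z), mul(add(SSSZ, Z), add(SSZ, Z)))
  [9] add(mul(add(SSZ, mul(SZ, SSZ)), Z), mul(add(SSSZ, Z), add(SSZ, Z)))
  [10] add(mul(S(add(SZ, mul(SZ, SSZ))), Z), mul(add(SSSZ, Z), add(SSZ, Z)))
  [11] add(add(Z, mul(add(SZ, mul(SZ, SSZ)), Z)), mul(add(SSSZ, Z), add(SSZ, Z)))
  [12] add(mul(add(SZ, mul(SZ, SSZ)), Z), mul(add(SSSZ, Z), add(SSZ, Z)))
  [13] add(mul(S(add(Z, mul(SZ, SSZ))), Z), mul(add(SSSZ, Z), add(SSZ, Z)))
  [14] add(add(Z, mul(add(Z, mul(SZ, SSZ)), Z)), mul(add(SSSZ, Z), add(SSZ, Z)))
  [15] add(mul(add(Z, mul(SZ, SSZ)), Z), mul(add(SSSZ, Z), add(SSZ, Z)))
  [16] add(mul(mul(SZ, SSZ), Z), mul(add(SSSZ, Z), add(SSZ, Z)))
  [17] add(mul(add(SSZ, mul(Z, SSZ)), Z), mul(add(SSSZ, Z), add(SSZ, Z)))
  [18] add(mul(S(add(SZ, mul(Z, SSZ))), Z), mul(add(SSSZ, Z), add(SSZ, Z)))
  [19] add(add(Z, mul(add(SZ, mul(Z, SSZ)), Z)), mul(add(SSSZ, Z), add(SSZ, Z)))
  [20] add(mul(add(SZ, mul(Z, SSZ)), Z), mul(add(SSSZ, Z), add(SSZ, Z)))
  [21] add(mul(S(add(Z, mul(Z, SSZ))), Z), mul(add(SSSZ, Z), add(SSZ, Z)))
  [22] add(add(Z, mul(add(Z, mul(Z, SSZ)), Z)), mul(add(SSSZ, Z), add(SSZ, Z)))
  [23] add(mul(add(Z, mul(Z, SSZ)), Z), mul(add(SSSZ, Z), add(SSZ, Z)))
  [24] add(mul(mul(Z, SSZ), Z), mul(add(SSSZ, Z), add(SSZ, Z)))
  [25] add(mul(Z, Z), mul(add(SSSZ, Z), add(SSZ, Z)))
  [26] add(Z, mul(add(SSSZ, Z), add(SSZ, Z)))
  [27] mul(add(SSSZ, Z), add(SSZ, Z))
  [28] mul(S(add(SSZ, Z)), add(SSZ, Z))
  [29] add(add(SSZ, Z), mul(add(SSZ, Z), add(SSZ, Z)))
  [30] add(S(add(SZ, Z)), mul(add(SSZ, Z), add(SSZ, Z)))
  [31] S(add(add(SZ, Z), mul(add(SSZ, Z), add(SSZ, Z))))
  [32] S(add(S(add(Z, Z)), mul(add(SSZ, Z), add(SSZ, Z))))
  [33] S(S(add(add(Z, Z), mul(add(SSZ, Z), add(SSZ, Z)))))
  [34] S(S(add(Z, mul(add(SSZ, Z), add(SSZ, Z)))))
  [35] S(S(mul(add(SSZ, Z), add(SSZ, Z))))
  [36] S(S(mul(S(add(SZ, Z)), add(SSZ, Z))))
  [37] S(S(add(add(SSZ, Z), mul(add(SZ, Z), add(SSZ, Z)))))
  [38] S(S(add(S(add(SZ, Z)), mul(add(SZ, Z), add(SSZ, Z)))))
  [39] S(S(S(add(add(SZ, Z), mul(add(SZ, Z), add(SSZ, Z))))))
  [40] S(S(S(add(S(add(Z, Z)), mul(add(SZ, Z), add(SSZ, Z))))))
  [41] S(S(S(S(add(add(Z, Z), mul(add(SZ, Z), add(SSZ, Z)))))))
  [42] S(S(S(S(add(Z, mul(add(SZ, Z), add(SSZ, Z)))))))
  [43] S(S(S(S(mul(add(SZ, Z), add(SSZ, Z))))))
  [44] S(S(S(S(mul(S(add(Z, Z)), add(SSZ, Z))))))
  [45] S(S(S(S(add(add(SSZ, Z), mul(add(Z, Z), add(SSZ, Z)))))))
  [46] S(S(S(S(add(S(add(SZ, Z)), mul(add(Z, Z), add(SSZ, Z)))))))
  [47] S(S(S(S(S(add(add(SZ, Z), mul(add(Z, Z), add(SSZ, Z))))))))
  [48] S(S(S(S(S(add(S(add(Z, Z)), mul(add(Z, Z), add(SSZ, Z))))))))
  [49] S(S(S(S(S(S(add(add(Z, Z), mul(add(Z, Z), add(SSZ, Z)))))))))
  [50] S(S(S(S(S(S(add(Z, mul(add(Z, Z), add(SSZ, Z)))))))))
  [51] S(S(S(S(S(S(mul(add(Z, Z), add(SSZ, Z))))))))
  [52] S(S(S(S(S(S(mul(Z, add(SSZ, Z))))))))
  [53] S^6(Z)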